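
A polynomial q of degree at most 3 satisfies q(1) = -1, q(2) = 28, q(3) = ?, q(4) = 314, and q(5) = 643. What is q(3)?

121

On equispaced nodes a degree-3 polynomial has vanishing fourth forward difference, so
  q(1) - 4·q(2) + 6·q(3) - 4·q(4) + q(5) = 0.
Substituting the known values and solving for q(3):
  6·q(3) = 726
  q(3) = 121.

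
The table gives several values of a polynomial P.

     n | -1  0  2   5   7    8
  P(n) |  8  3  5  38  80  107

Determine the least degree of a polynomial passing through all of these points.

2

Divided differences on the nodes -1, 0, 2, 5, 7, 8:
  order 0: 8  3  5  38  80  107
  order 1: -5  1  11  21  27
  order 2: 2  2  2  2
  order 3: 0  0  0
  order 4: 0  0
  order 5: 0
The order-2 divided differences are all 2 (nonzero) and every higher order vanishes, so the data lies on a polynomial of degree exactly 2.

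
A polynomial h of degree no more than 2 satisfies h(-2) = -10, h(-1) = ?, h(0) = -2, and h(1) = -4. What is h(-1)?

The 3 known points determine the degree-2 polynomial uniquely.
Write h(u) = au^2 + bu + c. Substituting each data point gives a linear system:
  4a - 2b + c = -10
  c = -2
  a + b + c = -4
Solving the system yields a = -2, b = 0, c = -2.
So h(u) = -2u^2 - 2.
Then h(-1) = -4.

-4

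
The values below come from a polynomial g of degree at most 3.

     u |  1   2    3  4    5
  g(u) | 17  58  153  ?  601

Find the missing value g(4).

326

The 4 known points determine the degree-3 polynomial uniquely.
Write g(u) = au^3 + bu^2 + cu + d. Substituting each data point gives a linear system:
  a + b + c + d = 17
  8a + 4b + 2c + d = 58
  27a + 9b + 3c + d = 153
  125a + 25b + 5c + d = 601
Solving the system yields a = 4, b = 3, c = 4, d = 6.
So g(u) = 4u^3 + 3u^2 + 4u + 6.
Then g(4) = 326.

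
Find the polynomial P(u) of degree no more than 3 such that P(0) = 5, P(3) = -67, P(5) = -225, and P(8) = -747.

Write P(u) = au^3 + bu^2 + cu + d. Substituting each data point gives a linear system:
  d = 5
  27a + 9b + 3c + d = -67
  125a + 25b + 5c + d = -225
  512a + 64b + 8c + d = -747
Solving the system yields a = -1, b = -3, c = -6, d = 5.
So P(u) = -u^3 - 3u^2 - 6u + 5.
Check: P(0) = 5. ✓

P(u) = -u^3 - 3u^2 - 6u + 5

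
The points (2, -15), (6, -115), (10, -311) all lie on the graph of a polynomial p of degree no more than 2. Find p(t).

p(t) = -3t^2 - t - 1

Using the Lagrange interpolation formula with nodes 2, 6, 10:
  L_0(t) = (t - 6)(t - 10) / 32
  L_1(t) = (t - 2)(t - 10) / -16
  L_2(t) = (t - 2)(t - 6) / 32
Then p(t) = -15·L_0(t) - 115·L_1(t) - 311·L_2(t).
Expanding and collecting terms gives p(t) = -3t^2 - t - 1.
Check: p(6) = -115. ✓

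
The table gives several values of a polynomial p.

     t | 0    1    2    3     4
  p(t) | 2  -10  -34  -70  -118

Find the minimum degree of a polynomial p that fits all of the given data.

2

Forward differences of the values at t = 0, 1, 2, 3, 4:
  p  : 2  -10  -34  -70  -118
  Δ  : -12  -24  -36  -48
  Δ^2: -12  -12  -12
  Δ^3: 0  0
  Δ^4: 0
The second differences are constant (-12) and nonzero, while all higher differences vanish, so the minimal degree is 2.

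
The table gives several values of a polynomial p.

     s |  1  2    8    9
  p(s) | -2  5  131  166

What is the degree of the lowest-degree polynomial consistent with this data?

Divided differences on the nodes 1, 2, 8, 9:
  order 0: -2  5  131  166
  order 1: 7  21  35
  order 2: 2  2
  order 3: 0
The order-2 divided differences are all 2 (nonzero) and every higher order vanishes, so the data lies on a polynomial of degree exactly 2.

2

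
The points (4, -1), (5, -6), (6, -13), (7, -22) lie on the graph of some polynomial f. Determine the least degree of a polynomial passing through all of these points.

Forward differences of the values at s = 4, 5, 6, 7:
  f  : -1  -6  -13  -22
  Δ  : -5  -7  -9
  Δ^2: -2  -2
  Δ^3: 0
The second differences are constant (-2) and nonzero, while all higher differences vanish, so the minimal degree is 2.

2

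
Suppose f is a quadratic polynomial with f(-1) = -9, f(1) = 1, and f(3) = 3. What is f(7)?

Using the Lagrange interpolation formula with nodes -1, 1, 3:
  L_0(s) = (s - 1)(s - 3) / 8
  L_1(s) = (s + 1)(s - 3) / -4
  L_2(s) = (s + 1)(s - 1) / 8
Then f(s) = -9·L_0(s) + 1·L_1(s) + 3·L_2(s).
Expanding and collecting terms gives f(s) = -s^2 + 5s - 3.
Evaluating at s = 7: f(7) = -17.

-17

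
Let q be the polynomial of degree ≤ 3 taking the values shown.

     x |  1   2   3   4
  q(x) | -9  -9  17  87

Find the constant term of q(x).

Write q(x) = ax^3 + bx^2 + cx + d. Substituting each data point gives a linear system:
  a + b + c + d = -9
  8a + 4b + 2c + d = -9
  27a + 9b + 3c + d = 17
  64a + 16b + 4c + d = 87
Solving the system yields a = 3, b = -5, c = -6, d = -1.
So q(x) = 3x³ - 5x² - 6x - 1.
The constant term is -1.

-1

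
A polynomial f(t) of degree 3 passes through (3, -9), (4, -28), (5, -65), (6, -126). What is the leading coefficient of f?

Write f(t) = at^3 + bt^2 + ct + d. Substituting each data point gives a linear system:
  27a + 9b + 3c + d = -9
  64a + 16b + 4c + d = -28
  125a + 25b + 5c + d = -65
  216a + 36b + 6c + d = -126
Solving the system yields a = -1, b = 3, c = -3, d = 0.
So f(t) = -t^3 + 3t^2 - 3t.
The leading coefficient is -1.

-1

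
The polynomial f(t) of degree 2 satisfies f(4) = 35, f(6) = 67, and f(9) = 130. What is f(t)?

Using the Lagrange interpolation formula with nodes 4, 6, 9:
  L_0(t) = (t - 6)(t - 9) / 10
  L_1(t) = (t - 4)(t - 9) / -6
  L_2(t) = (t - 4)(t - 6) / 15
Then f(t) = 35·L_0(t) + 67·L_1(t) + 130·L_2(t).
Expanding and collecting terms gives f(t) = t² + 6t - 5.
Check: f(9) = 130. ✓

f(t) = t^2 + 6t - 5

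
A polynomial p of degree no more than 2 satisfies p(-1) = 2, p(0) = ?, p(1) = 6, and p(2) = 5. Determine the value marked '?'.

On equispaced nodes a degree-2 polynomial has vanishing third forward difference, so
  - p(-1) + 3·p(0) - 3·p(1) + p(2) = 0.
Substituting the known values and solving for p(0):
  3·p(0) = 15
  p(0) = 5.

5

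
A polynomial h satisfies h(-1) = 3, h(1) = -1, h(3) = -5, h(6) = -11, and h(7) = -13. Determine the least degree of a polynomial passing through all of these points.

1

Divided differences on the nodes -1, 1, 3, 6, 7:
  order 0: 3  -1  -5  -11  -13
  order 1: -2  -2  -2  -2
  order 2: 0  0  0
  order 3: 0  0
  order 4: 0
The order-1 divided differences are all -2 (nonzero) and every higher order vanishes, so the data lies on a polynomial of degree exactly 1.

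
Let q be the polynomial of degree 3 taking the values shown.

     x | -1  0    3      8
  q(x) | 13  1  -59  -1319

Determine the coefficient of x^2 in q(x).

Write q(x) = ax^3 + bx^2 + cx + d. Substituting each data point gives a linear system:
  -a + b - c + d = 13
  d = 1
  27a + 9b + 3c + d = -59
  512a + 64b + 8c + d = -1319
Solving the system yields a = -3, b = 4, c = -5, d = 1.
So q(x) = -3x^3 + 4x^2 - 5x + 1.
The coefficient of x^2 is 4.

4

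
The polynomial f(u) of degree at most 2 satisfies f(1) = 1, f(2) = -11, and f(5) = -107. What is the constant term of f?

3

Write f(u) = au^2 + bu + c. Substituting each data point gives a linear system:
  a + b + c = 1
  4a + 2b + c = -11
  25a + 5b + c = -107
Solving the system yields a = -5, b = 3, c = 3.
So f(u) = -5u² + 3u + 3.
The constant term is 3.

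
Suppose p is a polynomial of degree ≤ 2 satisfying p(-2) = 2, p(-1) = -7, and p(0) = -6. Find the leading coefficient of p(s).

5

Write p(s) = as^2 + bs + c. Substituting each data point gives a linear system:
  4a - 2b + c = 2
  a - b + c = -7
  c = -6
Solving the system yields a = 5, b = 6, c = -6.
So p(s) = 5s² + 6s - 6.
The leading coefficient is 5.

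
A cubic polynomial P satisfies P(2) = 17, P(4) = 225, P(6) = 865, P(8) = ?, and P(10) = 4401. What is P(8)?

The 4 known points determine the degree-3 polynomial uniquely.
Write P(u) = au^3 + bu^2 + cu + d. Substituting each data point gives a linear system:
  8a + 4b + 2c + d = 17
  64a + 16b + 4c + d = 225
  216a + 36b + 6c + d = 865
  1000a + 100b + 10c + d = 4401
Solving the system yields a = 5, b = -6, c = 0, d = 1.
So P(u) = 5u^3 - 6u^2 + 1.
Then P(8) = 2177.

2177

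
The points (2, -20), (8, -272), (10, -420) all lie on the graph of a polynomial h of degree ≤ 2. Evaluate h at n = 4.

Write h(n) = an^2 + bn + c. Substituting each data point gives a linear system:
  4a + 2b + c = -20
  64a + 8b + c = -272
  100a + 10b + c = -420
Solving the system yields a = -4, b = -2, c = 0.
So h(n) = -4n² - 2n.
Then h(4) = -72.

-72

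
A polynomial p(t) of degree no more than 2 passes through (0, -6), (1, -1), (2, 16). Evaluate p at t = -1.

1

Using the Lagrange interpolation formula with nodes 0, 1, 2:
  L_0(t) = (t - 1)(t - 2) / 2
  L_1(t) = t(t - 2) / -1
  L_2(t) = t(t - 1) / 2
Then p(t) = -6·L_0(t) - 1·L_1(t) + 16·L_2(t).
Expanding and collecting terms gives p(t) = 6t^2 - t - 6.
Evaluating at t = -1: p(-1) = 1.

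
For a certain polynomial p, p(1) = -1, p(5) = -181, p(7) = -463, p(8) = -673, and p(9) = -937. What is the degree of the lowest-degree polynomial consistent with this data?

3

Divided differences on the nodes 1, 5, 7, 8, 9:
  order 0: -1  -181  -463  -673  -937
  order 1: -45  -141  -210  -264
  order 2: -16  -23  -27
  order 3: -1  -1
  order 4: 0
The order-3 divided differences are all -1 (nonzero) and every higher order vanishes, so the data lies on a polynomial of degree exactly 3.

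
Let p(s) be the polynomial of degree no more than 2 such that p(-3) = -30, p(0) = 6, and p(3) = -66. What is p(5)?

Using the Lagrange interpolation formula with nodes -3, 0, 3:
  L_0(s) = s(s - 3) / 18
  L_1(s) = (s + 3)(s - 3) / -9
  L_2(s) = (s + 3)s / 18
Then p(s) = -30·L_0(s) + 6·L_1(s) - 66·L_2(s).
Expanding and collecting terms gives p(s) = -6s^2 - 6s + 6.
Evaluating at s = 5: p(5) = -174.

-174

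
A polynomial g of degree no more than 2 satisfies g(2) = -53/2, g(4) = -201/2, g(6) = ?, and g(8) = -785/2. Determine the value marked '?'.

The 3 known points determine the degree-2 polynomial uniquely.
Write g(u) = au^2 + bu + c. Substituting each data point gives a linear system:
  4a + 2b + c = -53/2
  16a + 4b + c = -201/2
  64a + 8b + c = -785/2
Solving the system yields a = -6, b = -1, c = -1/2.
So g(u) = -6u^2 - u - 1/2.
Then g(6) = -445/2.

-445/2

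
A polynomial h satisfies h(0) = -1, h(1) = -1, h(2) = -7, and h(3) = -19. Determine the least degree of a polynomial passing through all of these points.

2

Forward differences of the values at x = 0, 1, 2, 3:
  h  : -1  -1  -7  -19
  Δ  : 0  -6  -12
  Δ^2: -6  -6
  Δ^3: 0
The second differences are constant (-6) and nonzero, while all higher differences vanish, so the minimal degree is 2.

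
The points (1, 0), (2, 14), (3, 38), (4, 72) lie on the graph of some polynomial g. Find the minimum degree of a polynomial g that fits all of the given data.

Forward differences of the values at u = 1, 2, 3, 4:
  g  : 0  14  38  72
  Δ  : 14  24  34
  Δ^2: 10  10
  Δ^3: 0
The second differences are constant (10) and nonzero, while all higher differences vanish, so the minimal degree is 2.

2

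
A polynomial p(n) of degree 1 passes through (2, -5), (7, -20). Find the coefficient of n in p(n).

-3

Write p(n) = an + b. Substituting each data point gives a linear system:
  2a + b = -5
  7a + b = -20
Solving the system yields a = -3, b = 1.
So p(n) = -3n + 1.
The leading coefficient is -3.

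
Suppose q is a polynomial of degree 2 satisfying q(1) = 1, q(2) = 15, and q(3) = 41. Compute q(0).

Using the Lagrange interpolation formula with nodes 1, 2, 3:
  L_0(x) = (x - 2)(x - 3) / 2
  L_1(x) = (x - 1)(x - 3) / -1
  L_2(x) = (x - 1)(x - 2) / 2
Then q(x) = 1·L_0(x) + 15·L_1(x) + 41·L_2(x).
Expanding and collecting terms gives q(x) = 6x² - 4x - 1.
Evaluating at x = 0: q(0) = -1.

-1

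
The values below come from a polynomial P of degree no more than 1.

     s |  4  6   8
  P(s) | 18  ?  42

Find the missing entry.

30

The 2 known points determine the degree-1 polynomial uniquely.
Write P(s) = as + b. Substituting each data point gives a linear system:
  4a + b = 18
  8a + b = 42
Solving the system yields a = 6, b = -6.
So P(s) = 6s - 6.
Then P(6) = 30.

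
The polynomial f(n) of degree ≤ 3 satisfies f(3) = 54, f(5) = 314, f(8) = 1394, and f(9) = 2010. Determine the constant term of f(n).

Write f(n) = an^3 + bn^2 + cn + d. Substituting each data point gives a linear system:
  27a + 9b + 3c + d = 54
  125a + 25b + 5c + d = 314
  512a + 64b + 8c + d = 1394
  729a + 81b + 9c + d = 2010
Solving the system yields a = 3, b = -2, c = -1, d = -6.
So f(n) = 3n^3 - 2n^2 - n - 6.
The constant term is -6.

-6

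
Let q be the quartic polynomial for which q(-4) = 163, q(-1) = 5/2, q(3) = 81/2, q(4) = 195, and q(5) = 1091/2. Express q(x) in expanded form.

q(x) = x^4 + (1/2)x^3 - 5x^2 - 4x + 3

Write q(x) = ax^4 + bx^3 + cx^2 + dx + e. Substituting each data point gives a linear system:
  256a - 64b + 16c - 4d + e = 163
  a - b + c - d + e = 5/2
  81a + 27b + 9c + 3d + e = 81/2
  256a + 64b + 16c + 4d + e = 195
  625a + 125b + 25c + 5d + e = 1091/2
Solving the system yields a = 1, b = 1/2, c = -5, d = -4, e = 3.
So q(x) = x^4 + (1/2)x^3 - 5x^2 - 4x + 3.
Check: q(4) = 195. ✓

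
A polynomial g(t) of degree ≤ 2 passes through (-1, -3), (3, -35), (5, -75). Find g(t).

Using the Lagrange interpolation formula with nodes -1, 3, 5:
  L_0(t) = (t - 3)(t - 5) / 24
  L_1(t) = (t + 1)(t - 5) / -8
  L_2(t) = (t + 1)(t - 3) / 12
Then g(t) = -3·L_0(t) - 35·L_1(t) - 75·L_2(t).
Expanding and collecting terms gives g(t) = -2t^2 - 4t - 5.
Check: g(5) = -75. ✓

g(t) = -2t^2 - 4t - 5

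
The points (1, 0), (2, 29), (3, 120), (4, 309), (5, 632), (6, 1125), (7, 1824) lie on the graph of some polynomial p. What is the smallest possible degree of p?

Forward differences of the values at t = 1, 2, 3, 4, 5, 6, 7:
  p  : 0  29  120  309  632  1125  1824
  Δ  : 29  91  189  323  493  699
  Δ^2: 62  98  134  170  206
  Δ^3: 36  36  36  36
  Δ^4: 0  0  0
  Δ^5: 0  0
  Δ^6: 0
The third differences are constant (36) and nonzero, while all higher differences vanish, so the minimal degree is 3.

3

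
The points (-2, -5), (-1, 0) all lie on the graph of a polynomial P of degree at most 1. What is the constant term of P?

Write P(s) = as + b. Substituting each data point gives a linear system:
  -2a + b = -5
  -a + b = 0
Solving the system yields a = 5, b = 5.
So P(s) = 5s + 5.
The constant term is 5.

5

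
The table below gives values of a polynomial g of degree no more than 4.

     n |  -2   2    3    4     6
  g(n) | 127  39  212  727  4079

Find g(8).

Write g(n) = an^4 + bn^3 + cn^2 + dn + e. Substituting each data point gives a linear system:
  16a - 8b + 4c - 2d + e = 127
  16a + 8b + 4c + 2d + e = 39
  81a + 27b + 9c + 3d + e = 212
  256a + 64b + 16c + 4d + e = 727
  1296a + 216b + 36c + 6d + e = 4079
Solving the system yields a = 4, b = -6, c = 5, d = 2, e = -1.
So g(n) = 4n^4 - 6n^3 + 5n^2 + 2n - 1.
Then g(8) = 13647.

13647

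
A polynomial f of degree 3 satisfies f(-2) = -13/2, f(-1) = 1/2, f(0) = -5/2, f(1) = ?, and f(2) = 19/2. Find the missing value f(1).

-7/2

The 4 known points determine the degree-3 polynomial uniquely.
Write f(u) = au^3 + bu^2 + cu + d. Substituting each data point gives a linear system:
  -8a + 4b - 2c + d = -13/2
  -a + b - c + d = 1/2
  d = -5/2
  8a + 4b + 2c + d = 19/2
Solving the system yields a = 2, b = 1, c = -4, d = -5/2.
So f(u) = 2u^3 + u^2 - 4u - 5/2.
Then f(1) = -7/2.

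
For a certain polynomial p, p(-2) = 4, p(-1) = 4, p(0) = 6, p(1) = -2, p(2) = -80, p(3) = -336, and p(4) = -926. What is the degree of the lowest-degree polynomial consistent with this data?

4

Forward differences of the values at n = -2, -1, 0, 1, 2, 3, 4:
  p  : 4  4  6  -2  -80  -336  -926
  Δ  : 0  2  -8  -78  -256  -590
  Δ^2: 2  -10  -70  -178  -334
  Δ^3: -12  -60  -108  -156
  Δ^4: -48  -48  -48
  Δ^5: 0  0
  Δ^6: 0
The fourth differences are constant (-48) and nonzero, while all higher differences vanish, so the minimal degree is 4.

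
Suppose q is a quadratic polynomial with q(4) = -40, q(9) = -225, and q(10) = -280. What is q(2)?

-8

Write q(t) = at^2 + bt + c. Substituting each data point gives a linear system:
  16a + 4b + c = -40
  81a + 9b + c = -225
  100a + 10b + c = -280
Solving the system yields a = -3, b = 2, c = 0.
So q(t) = -3t^2 + 2t.
Then q(2) = -8.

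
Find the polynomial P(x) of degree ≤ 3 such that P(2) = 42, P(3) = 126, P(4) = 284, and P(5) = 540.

Write P(x) = ax^3 + bx^2 + cx + d. Substituting each data point gives a linear system:
  8a + 4b + 2c + d = 42
  27a + 9b + 3c + d = 126
  64a + 16b + 4c + d = 284
  125a + 25b + 5c + d = 540
Solving the system yields a = 4, b = 1, c = 3, d = 0.
So P(x) = 4x^3 + x^2 + 3x.
Check: P(5) = 540. ✓

P(x) = 4x^3 + x^2 + 3x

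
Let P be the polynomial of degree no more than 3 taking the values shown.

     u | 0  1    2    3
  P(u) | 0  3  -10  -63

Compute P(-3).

Write P(u) = au^3 + bu^2 + cu + d. Substituting each data point gives a linear system:
  d = 0
  a + b + c + d = 3
  8a + 4b + 2c + d = -10
  27a + 9b + 3c + d = -63
Solving the system yields a = -4, b = 4, c = 3, d = 0.
So P(u) = -4u³ + 4u² + 3u.
Then P(-3) = 135.

135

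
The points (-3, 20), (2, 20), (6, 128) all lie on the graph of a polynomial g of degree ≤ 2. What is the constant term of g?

2

Write g(n) = an^2 + bn + c. Substituting each data point gives a linear system:
  9a - 3b + c = 20
  4a + 2b + c = 20
  36a + 6b + c = 128
Solving the system yields a = 3, b = 3, c = 2.
So g(n) = 3n² + 3n + 2.
The constant term is 2.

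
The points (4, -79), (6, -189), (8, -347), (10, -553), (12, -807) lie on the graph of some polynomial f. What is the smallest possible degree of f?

Forward differences of the values at n = 4, 6, 8, 10, 12:
  f  : -79  -189  -347  -553  -807
  Δ  : -110  -158  -206  -254
  Δ^2: -48  -48  -48
  Δ^3: 0  0
  Δ^4: 0
The second differences are constant (-48) and nonzero, while all higher differences vanish, so the minimal degree is 2.

2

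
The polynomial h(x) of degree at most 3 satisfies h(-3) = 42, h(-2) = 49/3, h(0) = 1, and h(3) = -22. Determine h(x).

Using the Lagrange interpolation formula with nodes -3, -2, 0, 3:
  L_0(x) = (x + 2)x(x - 3) / -18
  L_1(x) = (x + 3)x(x - 3) / 10
  L_2(x) = (x + 3)(x + 2)(x - 3) / -18
  L_3(x) = (x + 3)(x + 2)x / 90
Then h(x) = 42·L_0(x) + 49/3·L_1(x) + 1·L_2(x) - 22·L_3(x).
Expanding and collecting terms gives h(x) = -x³ + x² - (5/3)x + 1.
Check: h(0) = 1. ✓

h(x) = -x^3 + x^2 - (5/3)x + 1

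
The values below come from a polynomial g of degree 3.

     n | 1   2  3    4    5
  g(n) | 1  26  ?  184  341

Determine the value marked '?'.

83

The 4 known points determine the degree-3 polynomial uniquely.
Write g(n) = an^3 + bn^2 + cn + d. Substituting each data point gives a linear system:
  a + b + c + d = 1
  8a + 4b + 2c + d = 26
  64a + 16b + 4c + d = 184
  125a + 25b + 5c + d = 341
Solving the system yields a = 2, b = 4, c = -1, d = -4.
So g(n) = 2n³ + 4n² - n - 4.
Then g(3) = 83.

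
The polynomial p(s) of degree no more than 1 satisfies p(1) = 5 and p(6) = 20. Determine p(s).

Using the Lagrange interpolation formula with nodes 1, 6:
  L_0(s) = (s - 6) / -5
  L_1(s) = (s - 1) / 5
Then p(s) = 5·L_0(s) + 20·L_1(s).
Expanding and collecting terms gives p(s) = 3s + 2.
Check: p(6) = 20. ✓

p(s) = 3s + 2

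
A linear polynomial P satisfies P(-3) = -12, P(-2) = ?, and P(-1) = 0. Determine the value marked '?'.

-6

The 2 known points determine the degree-1 polynomial uniquely.
Write P(x) = ax + b. Substituting each data point gives a linear system:
  -3a + b = -12
  -a + b = 0
Solving the system yields a = 6, b = 6.
So P(x) = 6x + 6.
Then P(-2) = -6.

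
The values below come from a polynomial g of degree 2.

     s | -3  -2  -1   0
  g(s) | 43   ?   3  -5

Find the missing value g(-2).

19

The 3 known points determine the degree-2 polynomial uniquely.
Write g(s) = as^2 + bs + c. Substituting each data point gives a linear system:
  9a - 3b + c = 43
  a - b + c = 3
  c = -5
Solving the system yields a = 4, b = -4, c = -5.
So g(s) = 4s^2 - 4s - 5.
Then g(-2) = 19.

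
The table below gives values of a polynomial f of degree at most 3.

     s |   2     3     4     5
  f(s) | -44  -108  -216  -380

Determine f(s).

f(s) = -2s^3 - 4s^2 - 6s

Write f(s) = as^3 + bs^2 + cs + d. Substituting each data point gives a linear system:
  8a + 4b + 2c + d = -44
  27a + 9b + 3c + d = -108
  64a + 16b + 4c + d = -216
  125a + 25b + 5c + d = -380
Solving the system yields a = -2, b = -4, c = -6, d = 0.
So f(s) = -2s³ - 4s² - 6s.
Check: f(5) = -380. ✓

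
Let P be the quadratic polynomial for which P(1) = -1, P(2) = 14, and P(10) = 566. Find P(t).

Write P(t) = at^2 + bt + c. Substituting each data point gives a linear system:
  a + b + c = -1
  4a + 2b + c = 14
  100a + 10b + c = 566
Solving the system yields a = 6, b = -3, c = -4.
So P(t) = 6t^2 - 3t - 4.
Check: P(2) = 14. ✓

P(t) = 6t^2 - 3t - 4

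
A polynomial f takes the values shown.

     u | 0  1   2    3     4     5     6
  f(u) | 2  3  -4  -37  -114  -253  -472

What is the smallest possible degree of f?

Forward differences of the values at u = 0, 1, 2, 3, 4, 5, 6:
  f  : 2  3  -4  -37  -114  -253  -472
  Δ  : 1  -7  -33  -77  -139  -219
  Δ^2: -8  -26  -44  -62  -80
  Δ^3: -18  -18  -18  -18
  Δ^4: 0  0  0
  Δ^5: 0  0
  Δ^6: 0
The third differences are constant (-18) and nonzero, while all higher differences vanish, so the minimal degree is 3.

3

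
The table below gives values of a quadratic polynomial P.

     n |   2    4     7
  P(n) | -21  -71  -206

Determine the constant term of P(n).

-3

Write P(n) = an^2 + bn + c. Substituting each data point gives a linear system:
  4a + 2b + c = -21
  16a + 4b + c = -71
  49a + 7b + c = -206
Solving the system yields a = -4, b = -1, c = -3.
So P(n) = -4n^2 - n - 3.
The constant term is -3.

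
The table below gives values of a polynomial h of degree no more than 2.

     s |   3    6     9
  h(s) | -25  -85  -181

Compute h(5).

-61

Using the Lagrange interpolation formula with nodes 3, 6, 9:
  L_0(s) = (s - 6)(s - 9) / 18
  L_1(s) = (s - 3)(s - 9) / -9
  L_2(s) = (s - 3)(s - 6) / 18
Then h(s) = -25·L_0(s) - 85·L_1(s) - 181·L_2(s).
Expanding and collecting terms gives h(s) = -2s^2 - 2s - 1.
Evaluating at s = 5: h(5) = -61.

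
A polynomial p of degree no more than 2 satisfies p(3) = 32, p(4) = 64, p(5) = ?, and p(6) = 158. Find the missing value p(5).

On equispaced nodes a degree-2 polynomial has vanishing third forward difference, so
  - p(3) + 3·p(4) - 3·p(5) + p(6) = 0.
Substituting the known values and solving for p(5):
  -3·p(5) = -318
  p(5) = 106.

106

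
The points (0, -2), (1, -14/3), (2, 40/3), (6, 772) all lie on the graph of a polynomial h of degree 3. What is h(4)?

Using the Lagrange interpolation formula with nodes 0, 1, 2, 6:
  L_0(u) = (u - 1)(u - 2)(u - 6) / -12
  L_1(u) = u(u - 2)(u - 6) / 5
  L_2(u) = u(u - 1)(u - 6) / -8
  L_3(u) = u(u - 1)(u - 2) / 120
Then h(u) = -2·L_0(u) - 14/3·L_1(u) + 40/3·L_2(u) + 772·L_3(u).
Expanding and collecting terms gives h(u) = 4u^3 - (5/3)u^2 - 5u - 2.
Evaluating at u = 4: h(4) = 622/3.

622/3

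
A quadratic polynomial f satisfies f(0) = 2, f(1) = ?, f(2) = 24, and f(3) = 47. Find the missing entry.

9

On equispaced nodes a degree-2 polynomial has vanishing third forward difference, so
  - f(0) + 3·f(1) - 3·f(2) + f(3) = 0.
Substituting the known values and solving for f(1):
  3·f(1) = 27
  f(1) = 9.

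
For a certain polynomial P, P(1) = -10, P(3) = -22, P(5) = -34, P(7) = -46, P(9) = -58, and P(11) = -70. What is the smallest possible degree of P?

1

Forward differences of the values at u = 1, 3, 5, 7, 9, 11:
  P  : -10  -22  -34  -46  -58  -70
  Δ  : -12  -12  -12  -12  -12
  Δ^2: 0  0  0  0
  Δ^3: 0  0  0
  Δ^4: 0  0
  Δ^5: 0
The first differences are constant (-12) and nonzero, while all higher differences vanish, so the minimal degree is 1.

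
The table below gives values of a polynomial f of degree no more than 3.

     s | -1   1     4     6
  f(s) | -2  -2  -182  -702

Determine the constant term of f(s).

Write f(s) = as^3 + bs^2 + cs + d. Substituting each data point gives a linear system:
  -a + b - c + d = -2
  a + b + c + d = -2
  64a + 16b + 4c + d = -182
  216a + 36b + 6c + d = -702
Solving the system yields a = -4, b = 4, c = 4, d = -6.
So f(s) = -4s^3 + 4s^2 + 4s - 6.
The constant term is -6.

-6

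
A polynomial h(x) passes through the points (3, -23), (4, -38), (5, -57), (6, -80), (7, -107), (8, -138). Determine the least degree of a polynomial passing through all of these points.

Forward differences of the values at x = 3, 4, 5, 6, 7, 8:
  h  : -23  -38  -57  -80  -107  -138
  Δ  : -15  -19  -23  -27  -31
  Δ^2: -4  -4  -4  -4
  Δ^3: 0  0  0
  Δ^4: 0  0
  Δ^5: 0
The second differences are constant (-4) and nonzero, while all higher differences vanish, so the minimal degree is 2.

2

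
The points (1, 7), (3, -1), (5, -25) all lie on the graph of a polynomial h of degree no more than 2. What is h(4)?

-11

Using the Lagrange interpolation formula with nodes 1, 3, 5:
  L_0(s) = (s - 3)(s - 5) / 8
  L_1(s) = (s - 1)(s - 5) / -4
  L_2(s) = (s - 1)(s - 3) / 8
Then h(s) = 7·L_0(s) - 1·L_1(s) - 25·L_2(s).
Expanding and collecting terms gives h(s) = -2s^2 + 4s + 5.
Evaluating at s = 4: h(4) = -11.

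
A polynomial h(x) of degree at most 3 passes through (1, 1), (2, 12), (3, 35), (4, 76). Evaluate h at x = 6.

236

Forward differences of the values at x = 1, 2, 3, 4:
  h  : 1  12  35  76
  Δ  : 11  23  41
  Δ^2: 12  18
  Δ^3: 6
The third differences are constant, confirming degree 3.
Interpolating (Newton forward form) and evaluating at x = 6 gives h(6) = 236.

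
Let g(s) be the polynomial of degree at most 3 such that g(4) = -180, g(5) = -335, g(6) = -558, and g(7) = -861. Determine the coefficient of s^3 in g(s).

-2

Write g(s) = as^3 + bs^2 + cs + d. Substituting each data point gives a linear system:
  64a + 16b + 4c + d = -180
  125a + 25b + 5c + d = -335
  216a + 36b + 6c + d = -558
  343a + 49b + 7c + d = -861
Solving the system yields a = -2, b = -4, c = 3, d = 0.
So g(s) = -2s^3 - 4s^2 + 3s.
The leading coefficient is -2.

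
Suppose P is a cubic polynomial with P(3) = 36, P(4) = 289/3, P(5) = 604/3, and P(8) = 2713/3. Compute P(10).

Write P(s) = as^3 + bs^2 + cs + d. Substituting each data point gives a linear system:
  27a + 9b + 3c + d = 36
  64a + 16b + 4c + d = 289/3
  125a + 25b + 5c + d = 604/3
  512a + 64b + 8c + d = 2713/3
Solving the system yields a = 2, b = -5/3, c = -2, d = 3.
So P(s) = 2s^3 - (5/3)s^2 - 2s + 3.
Then P(10) = 5449/3.

5449/3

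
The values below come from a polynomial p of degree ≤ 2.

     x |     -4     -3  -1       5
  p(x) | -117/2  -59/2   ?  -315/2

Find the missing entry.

The 3 known points determine the degree-2 polynomial uniquely.
Write p(x) = ax^2 + bx + c. Substituting each data point gives a linear system:
  16a - 4b + c = -117/2
  9a - 3b + c = -59/2
  25a + 5b + c = -315/2
Solving the system yields a = -5, b = -6, c = -5/2.
So p(x) = -5x² - 6x - 5/2.
Then p(-1) = -3/2.

-3/2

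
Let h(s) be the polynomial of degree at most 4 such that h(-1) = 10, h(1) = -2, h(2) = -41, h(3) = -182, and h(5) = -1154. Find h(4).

Using the Lagrange interpolation formula with nodes -1, 1, 2, 3, 5:
  L_0(s) = (s - 1)(s - 2)(s - 3)(s - 5) / 144
  L_1(s) = (s + 1)(s - 2)(s - 3)(s - 5) / -16
  L_2(s) = (s + 1)(s - 1)(s - 3)(s - 5) / 9
  L_3(s) = (s + 1)(s - 1)(s - 2)(s - 5) / -16
  L_4(s) = (s + 1)(s - 1)(s - 2)(s - 3) / 144
Then h(s) = 10·L_0(s) - 2·L_1(s) - 41·L_2(s) - 182·L_3(s) - 1154·L_4(s).
Expanding and collecting terms gives h(s) = -s^4 - 5s^3 + 4s^2 - s + 1.
Evaluating at s = 4: h(4) = -515.

-515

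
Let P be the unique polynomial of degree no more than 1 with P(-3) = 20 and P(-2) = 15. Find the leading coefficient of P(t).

Write P(t) = at + b. Substituting each data point gives a linear system:
  -3a + b = 20
  -2a + b = 15
Solving the system yields a = -5, b = 5.
So P(t) = -5t + 5.
The leading coefficient is -5.

-5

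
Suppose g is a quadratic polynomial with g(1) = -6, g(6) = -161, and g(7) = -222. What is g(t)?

g(t) = -5t^2 + 4t - 5

Write g(t) = at^2 + bt + c. Substituting each data point gives a linear system:
  a + b + c = -6
  36a + 6b + c = -161
  49a + 7b + c = -222
Solving the system yields a = -5, b = 4, c = -5.
So g(t) = -5t^2 + 4t - 5.
Check: g(1) = -6. ✓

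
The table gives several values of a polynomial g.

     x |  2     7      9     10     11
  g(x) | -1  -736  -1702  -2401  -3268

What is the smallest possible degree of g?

3

Divided differences on the nodes 2, 7, 9, 10, 11:
  order 0: -1  -736  -1702  -2401  -3268
  order 1: -147  -483  -699  -867
  order 2: -48  -72  -84
  order 3: -3  -3
  order 4: 0
The order-3 divided differences are all -3 (nonzero) and every higher order vanishes, so the data lies on a polynomial of degree exactly 3.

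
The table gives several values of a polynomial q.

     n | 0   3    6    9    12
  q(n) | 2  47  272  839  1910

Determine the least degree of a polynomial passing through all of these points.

Forward differences of the values at n = 0, 3, 6, 9, 12:
  q  : 2  47  272  839  1910
  Δ  : 45  225  567  1071
  Δ^2: 180  342  504
  Δ^3: 162  162
  Δ^4: 0
The third differences are constant (162) and nonzero, while all higher differences vanish, so the minimal degree is 3.

3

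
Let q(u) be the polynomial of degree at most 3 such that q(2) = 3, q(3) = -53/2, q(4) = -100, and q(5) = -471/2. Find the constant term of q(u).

2

Write q(u) = au^3 + bu^2 + cu + d. Substituting each data point gives a linear system:
  8a + 4b + 2c + d = 3
  27a + 9b + 3c + d = -53/2
  64a + 16b + 4c + d = -100
  125a + 25b + 5c + d = -471/2
Solving the system yields a = -3, b = 5, c = 5/2, d = 2.
So q(u) = -3u^3 + 5u^2 + (5/2)u + 2.
The constant term is 2.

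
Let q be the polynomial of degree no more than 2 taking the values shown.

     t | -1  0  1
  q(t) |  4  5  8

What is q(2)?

Using the Lagrange interpolation formula with nodes -1, 0, 1:
  L_0(t) = t(t - 1) / 2
  L_1(t) = (t + 1)(t - 1) / -1
  L_2(t) = (t + 1)t / 2
Then q(t) = 4·L_0(t) + 5·L_1(t) + 8·L_2(t).
Expanding and collecting terms gives q(t) = t^2 + 2t + 5.
Evaluating at t = 2: q(2) = 13.

13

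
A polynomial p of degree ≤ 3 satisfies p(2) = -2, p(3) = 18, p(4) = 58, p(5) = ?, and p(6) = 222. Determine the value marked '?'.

124

On equispaced nodes a degree-3 polynomial has vanishing fourth forward difference, so
  p(2) - 4·p(3) + 6·p(4) - 4·p(5) + p(6) = 0.
Substituting the known values and solving for p(5):
  -4·p(5) = -496
  p(5) = 124.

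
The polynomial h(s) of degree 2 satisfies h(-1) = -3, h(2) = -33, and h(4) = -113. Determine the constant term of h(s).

-1

Write h(s) = as^2 + bs + c. Substituting each data point gives a linear system:
  a - b + c = -3
  4a + 2b + c = -33
  16a + 4b + c = -113
Solving the system yields a = -6, b = -4, c = -1.
So h(s) = -6s^2 - 4s - 1.
The constant term is -1.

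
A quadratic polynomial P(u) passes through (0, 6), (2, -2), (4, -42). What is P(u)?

P(u) = -4u^2 + 4u + 6

Write P(u) = au^2 + bu + c. Substituting each data point gives a linear system:
  c = 6
  4a + 2b + c = -2
  16a + 4b + c = -42
Solving the system yields a = -4, b = 4, c = 6.
So P(u) = -4u² + 4u + 6.
Check: P(0) = 6. ✓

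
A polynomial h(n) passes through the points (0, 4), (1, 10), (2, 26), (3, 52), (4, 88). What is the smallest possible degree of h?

Forward differences of the values at n = 0, 1, 2, 3, 4:
  h  : 4  10  26  52  88
  Δ  : 6  16  26  36
  Δ^2: 10  10  10
  Δ^3: 0  0
  Δ^4: 0
The second differences are constant (10) and nonzero, while all higher differences vanish, so the minimal degree is 2.

2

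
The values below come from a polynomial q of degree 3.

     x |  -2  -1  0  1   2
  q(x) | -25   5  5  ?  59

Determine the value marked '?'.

The 4 known points determine the degree-3 polynomial uniquely.
Write q(x) = ax^3 + bx^2 + cx + d. Substituting each data point gives a linear system:
  -8a + 4b - 2c + d = -25
  -a + b - c + d = 5
  d = 5
  8a + 4b + 2c + d = 59
Solving the system yields a = 6, b = 3, c = -3, d = 5.
So q(x) = 6x³ + 3x² - 3x + 5.
Then q(1) = 11.

11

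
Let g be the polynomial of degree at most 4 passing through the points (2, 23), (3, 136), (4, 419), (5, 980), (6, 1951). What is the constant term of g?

Write g(u) = au^4 + bu^3 + cu^2 + du + e. Substituting each data point gives a linear system:
  16a + 8b + 4c + 2d + e = 23
  81a + 27b + 9c + 3d + e = 136
  256a + 64b + 16c + 4d + e = 419
  625a + 125b + 25c + 5d + e = 980
  1296a + 216b + 36c + 6d + e = 1951
Solving the system yields a = 1, b = 4, c = -6, d = 2, e = -5.
So g(u) = u⁴ + 4u³ - 6u² + 2u - 5.
The constant term is -5.

-5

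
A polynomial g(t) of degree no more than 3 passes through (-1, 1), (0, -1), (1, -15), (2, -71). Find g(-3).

89

Forward differences of the values at t = -1, 0, 1, 2:
  g  : 1  -1  -15  -71
  Δ  : -2  -14  -56
  Δ^2: -12  -42
  Δ^3: -30
The third differences are constant, confirming degree 3.
Interpolating (Newton forward form) and evaluating at t = -3 gives g(-3) = 89.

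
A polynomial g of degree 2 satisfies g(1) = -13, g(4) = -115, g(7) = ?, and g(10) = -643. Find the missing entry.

-325

The 3 known points determine the degree-2 polynomial uniquely.
Write g(u) = au^2 + bu + c. Substituting each data point gives a linear system:
  a + b + c = -13
  16a + 4b + c = -115
  100a + 10b + c = -643
Solving the system yields a = -6, b = -4, c = -3.
So g(u) = -6u² - 4u - 3.
Then g(7) = -325.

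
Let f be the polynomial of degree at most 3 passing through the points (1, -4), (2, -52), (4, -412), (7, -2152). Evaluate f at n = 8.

Using the Lagrange interpolation formula with nodes 1, 2, 4, 7:
  L_0(n) = (n - 2)(n - 4)(n - 7) / -18
  L_1(n) = (n - 1)(n - 4)(n - 7) / 10
  L_2(n) = (n - 1)(n - 2)(n - 7) / -18
  L_3(n) = (n - 1)(n - 2)(n - 4) / 90
Then f(n) = -4·L_0(n) - 52·L_1(n) - 412·L_2(n) - 2152·L_3(n).
Expanding and collecting terms gives f(n) = -6n^3 - 2n^2 + 4.
Evaluating at n = 8: f(8) = -3196.

-3196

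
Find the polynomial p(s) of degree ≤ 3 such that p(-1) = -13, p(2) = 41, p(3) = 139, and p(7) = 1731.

p(s) = 5s^3 + 3s - 5

Write p(s) = as^3 + bs^2 + cs + d. Substituting each data point gives a linear system:
  -a + b - c + d = -13
  8a + 4b + 2c + d = 41
  27a + 9b + 3c + d = 139
  343a + 49b + 7c + d = 1731
Solving the system yields a = 5, b = 0, c = 3, d = -5.
So p(s) = 5s^3 + 3s - 5.
Check: p(2) = 41. ✓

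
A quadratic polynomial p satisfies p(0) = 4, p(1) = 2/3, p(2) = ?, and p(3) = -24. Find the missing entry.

The 3 known points determine the degree-2 polynomial uniquely.
Write p(x) = ax^2 + bx + c. Substituting each data point gives a linear system:
  c = 4
  a + b + c = 2/3
  9a + 3b + c = -24
Solving the system yields a = -3, b = -1/3, c = 4.
So p(x) = -3x² - (1/3)x + 4.
Then p(2) = -26/3.

-26/3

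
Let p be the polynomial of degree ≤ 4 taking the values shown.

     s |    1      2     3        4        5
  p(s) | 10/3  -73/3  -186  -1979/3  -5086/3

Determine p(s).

p(s) = -3s^4 + (1/3)s^3 + 6s^2 - 3s + 3

Using the Lagrange interpolation formula with nodes 1, 2, 3, 4, 5:
  L_0(s) = (s - 2)(s - 3)(s - 4)(s - 5) / 24
  L_1(s) = (s - 1)(s - 3)(s - 4)(s - 5) / -6
  L_2(s) = (s - 1)(s - 2)(s - 4)(s - 5) / 4
  L_3(s) = (s - 1)(s - 2)(s - 3)(s - 5) / -6
  L_4(s) = (s - 1)(s - 2)(s - 3)(s - 4) / 24
Then p(s) = 10/3·L_0(s) - 73/3·L_1(s) - 186·L_2(s) - 1979/3·L_3(s) - 5086/3·L_4(s).
Expanding and collecting terms gives p(s) = -3s⁴ + (1/3)s³ + 6s² - 3s + 3.
Check: p(2) = -73/3. ✓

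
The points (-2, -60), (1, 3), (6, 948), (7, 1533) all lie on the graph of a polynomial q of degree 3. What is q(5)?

535

Using the Lagrange interpolation formula with nodes -2, 1, 6, 7:
  L_0(t) = (t - 1)(t - 6)(t - 7) / -216
  L_1(t) = (t + 2)(t - 6)(t - 7) / 90
  L_2(t) = (t + 2)(t - 1)(t - 7) / -40
  L_3(t) = (t + 2)(t - 1)(t - 6) / 54
Then q(t) = -60·L_0(t) + 3·L_1(t) + 948·L_2(t) + 1533·L_3(t).
Expanding and collecting terms gives q(t) = 5t³ - 4t² + 2t.
Evaluating at t = 5: q(5) = 535.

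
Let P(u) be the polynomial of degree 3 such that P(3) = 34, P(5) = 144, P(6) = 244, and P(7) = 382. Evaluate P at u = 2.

Write P(u) = au^3 + bu^2 + cu + d. Substituting each data point gives a linear system:
  27a + 9b + 3c + d = 34
  125a + 25b + 5c + d = 144
  216a + 36b + 6c + d = 244
  343a + 49b + 7c + d = 382
Solving the system yields a = 1, b = 1, c = -2, d = 4.
So P(u) = u³ + u² - 2u + 4.
Then P(2) = 12.

12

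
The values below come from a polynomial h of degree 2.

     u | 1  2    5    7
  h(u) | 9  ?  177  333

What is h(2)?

The 3 known points determine the degree-2 polynomial uniquely.
Write h(u) = au^2 + bu + c. Substituting each data point gives a linear system:
  a + b + c = 9
  25a + 5b + c = 177
  49a + 7b + c = 333
Solving the system yields a = 6, b = 6, c = -3.
So h(u) = 6u^2 + 6u - 3.
Then h(2) = 33.

33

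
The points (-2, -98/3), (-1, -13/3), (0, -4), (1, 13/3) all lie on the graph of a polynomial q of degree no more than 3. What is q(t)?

q(t) = 6t^3 + 4t^2 - (5/3)t - 4

Write q(t) = at^3 + bt^2 + ct + d. Substituting each data point gives a linear system:
  -8a + 4b - 2c + d = -98/3
  -a + b - c + d = -13/3
  d = -4
  a + b + c + d = 13/3
Solving the system yields a = 6, b = 4, c = -5/3, d = -4.
So q(t) = 6t^3 + 4t^2 - (5/3)t - 4.
Check: q(-2) = -98/3. ✓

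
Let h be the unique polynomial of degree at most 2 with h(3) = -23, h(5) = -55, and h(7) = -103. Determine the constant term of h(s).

-5

Write h(s) = as^2 + bs + c. Substituting each data point gives a linear system:
  9a + 3b + c = -23
  25a + 5b + c = -55
  49a + 7b + c = -103
Solving the system yields a = -2, b = 0, c = -5.
So h(s) = -2s^2 - 5.
The constant term is -5.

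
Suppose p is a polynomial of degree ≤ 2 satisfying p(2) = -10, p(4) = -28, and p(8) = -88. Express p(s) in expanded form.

p(s) = -s^2 - 3s

Write p(s) = as^2 + bs + c. Substituting each data point gives a linear system:
  4a + 2b + c = -10
  16a + 4b + c = -28
  64a + 8b + c = -88
Solving the system yields a = -1, b = -3, c = 0.
So p(s) = -s² - 3s.
Check: p(8) = -88. ✓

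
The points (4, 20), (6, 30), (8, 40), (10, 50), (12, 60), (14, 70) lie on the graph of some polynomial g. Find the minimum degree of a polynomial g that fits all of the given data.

Forward differences of the values at x = 4, 6, 8, 10, 12, 14:
  g  : 20  30  40  50  60  70
  Δ  : 10  10  10  10  10
  Δ^2: 0  0  0  0
  Δ^3: 0  0  0
  Δ^4: 0  0
  Δ^5: 0
The first differences are constant (10) and nonzero, while all higher differences vanish, so the minimal degree is 1.

1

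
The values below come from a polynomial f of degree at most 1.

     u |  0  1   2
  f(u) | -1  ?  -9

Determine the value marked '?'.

-5

On equispaced nodes a degree-1 polynomial has vanishing second forward difference, so
  f(0) - 2·f(1) + f(2) = 0.
Substituting the known values and solving for f(1):
  -2·f(1) = 10
  f(1) = -5.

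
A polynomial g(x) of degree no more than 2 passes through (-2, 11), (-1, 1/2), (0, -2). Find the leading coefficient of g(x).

4

Write g(x) = ax^2 + bx + c. Substituting each data point gives a linear system:
  4a - 2b + c = 11
  a - b + c = 1/2
  c = -2
Solving the system yields a = 4, b = 3/2, c = -2.
So g(x) = 4x^2 + (3/2)x - 2.
The leading coefficient is 4.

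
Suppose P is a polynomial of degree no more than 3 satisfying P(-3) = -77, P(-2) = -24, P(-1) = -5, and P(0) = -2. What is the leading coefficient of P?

3

Write P(x) = ax^3 + bx^2 + cx + d. Substituting each data point gives a linear system:
  -27a + 9b - 3c + d = -77
  -8a + 4b - 2c + d = -24
  -a + b - c + d = -5
  d = -2
Solving the system yields a = 3, b = 1, c = 1, d = -2.
So P(x) = 3x^3 + x^2 + x - 2.
The leading coefficient is 3.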